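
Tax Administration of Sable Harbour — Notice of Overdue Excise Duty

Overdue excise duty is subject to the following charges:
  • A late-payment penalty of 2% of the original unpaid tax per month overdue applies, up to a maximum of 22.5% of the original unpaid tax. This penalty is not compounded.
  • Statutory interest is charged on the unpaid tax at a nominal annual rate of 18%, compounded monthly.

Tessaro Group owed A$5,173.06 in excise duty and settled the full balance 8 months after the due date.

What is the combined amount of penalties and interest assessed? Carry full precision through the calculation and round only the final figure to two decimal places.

Penalty: 8 × 2% × A$5,173.06 = A$827.69… (below the 22.5% cap of A$1,163.94…)
Interest (18%/yr ÷ 12 = 1.5%/month): A$5,173.06 × ((1 + 0.015)^8 − 1) = A$654.3537…
Penalties + interest = A$827.6896 + A$654.3537… = A$1,482.04

A$1,482.04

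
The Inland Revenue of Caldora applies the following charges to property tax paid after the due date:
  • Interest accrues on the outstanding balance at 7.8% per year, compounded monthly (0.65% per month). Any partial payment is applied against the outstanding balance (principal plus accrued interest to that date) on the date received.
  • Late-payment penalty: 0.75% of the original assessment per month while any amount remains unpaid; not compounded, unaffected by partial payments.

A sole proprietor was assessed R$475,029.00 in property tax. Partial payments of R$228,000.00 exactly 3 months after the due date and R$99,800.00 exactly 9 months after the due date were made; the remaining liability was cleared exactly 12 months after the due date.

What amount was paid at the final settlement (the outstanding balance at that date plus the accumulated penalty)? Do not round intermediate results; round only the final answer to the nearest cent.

Balance at month 3: R$475,029.0000 × (1 + 0.0065)^3 = R$484,352.4059…
After R$228,000.00 payment: R$484,352.4059… − R$228,000.00 = R$256,352.4059…
Balance at month 9: R$256,352.4059… × (1 + 0.0065)^6 = R$266,514.0279…
After R$99,800.00 payment: R$266,514.0279… − R$99,800.00 = R$166,714.0279…
Balance at month 12: R$166,714.0279… × (1 + 0.0065)^3 = R$169,986.1283…
Penalty: 12 × 0.75% × R$475,029.00 = R$42,752.61
Final settlement = outstanding balance + penalty = R$169,986.1283… + R$42,752.61 = R$212,738.74

R$212,738.74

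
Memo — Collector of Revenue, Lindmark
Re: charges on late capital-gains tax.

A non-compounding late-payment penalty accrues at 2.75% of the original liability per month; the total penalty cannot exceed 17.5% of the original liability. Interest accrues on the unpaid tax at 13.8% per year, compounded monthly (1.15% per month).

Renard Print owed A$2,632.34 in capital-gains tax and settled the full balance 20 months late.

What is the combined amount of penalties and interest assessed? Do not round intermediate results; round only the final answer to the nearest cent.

Penalty (uncapped): 20 × 2.75% × A$2,632.34 = A$1,447.79…; cap = 17.5% × A$2,632.34 = A$460.66… → penalty = A$460.66…
Interest: A$2,632.34 × ((1 + 0.0115)^20 − 1) = A$2,632.34 × 0.2569492… = A$676.3778…
Penalties + interest = A$460.6595 + A$676.3778… = A$1,137.04

A$1,137.04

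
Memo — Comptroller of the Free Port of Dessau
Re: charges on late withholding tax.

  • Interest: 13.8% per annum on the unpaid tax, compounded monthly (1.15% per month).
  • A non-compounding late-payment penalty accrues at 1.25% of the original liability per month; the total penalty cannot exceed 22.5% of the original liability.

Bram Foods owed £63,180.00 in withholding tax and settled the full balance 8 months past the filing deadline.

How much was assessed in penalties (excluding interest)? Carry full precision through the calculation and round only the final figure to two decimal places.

Penalty: 8 × 1.25% × £63,180.00 = £6,318.00 (below the 22.5% cap of £14,215.50)

£6,318.00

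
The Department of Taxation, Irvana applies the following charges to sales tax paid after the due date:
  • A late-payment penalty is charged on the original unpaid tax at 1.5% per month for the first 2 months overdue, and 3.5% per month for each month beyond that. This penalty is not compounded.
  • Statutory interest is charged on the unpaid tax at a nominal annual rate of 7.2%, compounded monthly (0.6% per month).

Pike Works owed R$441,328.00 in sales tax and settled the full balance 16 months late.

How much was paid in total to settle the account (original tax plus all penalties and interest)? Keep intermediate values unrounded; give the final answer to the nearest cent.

R$715,147.02

Penalty, months 1–2: 2 × 1.5% × R$441,328.00 = R$13,239.84
Penalty, months 3–16: 14 × 3.5% × R$441,328.00 = R$216,250.72
Interest: R$441,328.00 × ((1 + 0.006)^16 − 1) = R$441,328.00 × 0.1004434… = R$44,328.4641…
Total = R$441,328.00 + R$229,490.5600 + R$44,328.4641… = R$715,147.02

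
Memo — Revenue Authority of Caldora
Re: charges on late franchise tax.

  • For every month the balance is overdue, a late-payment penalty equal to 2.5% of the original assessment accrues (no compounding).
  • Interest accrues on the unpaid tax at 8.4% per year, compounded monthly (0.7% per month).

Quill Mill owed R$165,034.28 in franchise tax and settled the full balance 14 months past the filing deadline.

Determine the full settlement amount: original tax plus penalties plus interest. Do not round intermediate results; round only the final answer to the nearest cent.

R$239,726.53

Late-payment penalty = 2.5% × R$165,034.28 × 14 mo = R$57,762.00…
Interest: R$165,034.28 × ((1 + 0.007)^14 − 1) = R$165,034.28 × 0.1025863… = R$16,930.2544…
Total = R$165,034.28 + R$57,761.9980 + R$16,930.2544… = R$239,726.53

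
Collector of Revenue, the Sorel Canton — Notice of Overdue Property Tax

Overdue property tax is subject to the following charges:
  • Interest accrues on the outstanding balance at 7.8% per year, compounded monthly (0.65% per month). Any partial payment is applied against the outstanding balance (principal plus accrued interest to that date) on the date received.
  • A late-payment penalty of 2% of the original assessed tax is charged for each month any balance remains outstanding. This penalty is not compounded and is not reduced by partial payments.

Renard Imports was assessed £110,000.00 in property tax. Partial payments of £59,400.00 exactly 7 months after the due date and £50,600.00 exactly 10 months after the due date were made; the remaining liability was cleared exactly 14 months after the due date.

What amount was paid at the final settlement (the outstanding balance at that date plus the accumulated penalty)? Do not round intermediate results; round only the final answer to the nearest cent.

£37,159.66

Balance at month 7: £110,000.0000 × (1 + 0.0065)^7 = £115,103.6617…
After £59,400.00 payment: £115,103.6617… − £59,400.00 = £55,703.6617…
Balance at month 10: £55,703.6617… × (1 + 0.0065)^3 = £56,796.9588…
After £50,600.00 payment: £56,796.9588… − £50,600.00 = £6,196.9588…
Balance at month 14: £6,196.9588… × (1 + 0.0065)^4 = £6,359.6575…
Penalty: 14 × 2% × £110,000.00 = £30,800.00
Final settlement = outstanding balance + penalty = £6,359.6575… + £30,800.00 = £37,159.66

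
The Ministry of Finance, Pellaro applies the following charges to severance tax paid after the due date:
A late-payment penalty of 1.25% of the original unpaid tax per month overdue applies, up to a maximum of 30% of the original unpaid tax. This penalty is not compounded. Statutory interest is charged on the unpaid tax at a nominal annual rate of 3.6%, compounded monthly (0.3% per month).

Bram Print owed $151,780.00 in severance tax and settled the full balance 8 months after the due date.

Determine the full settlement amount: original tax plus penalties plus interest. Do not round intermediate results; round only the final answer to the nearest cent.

$170,639.20

Penalty: 8 × 1.25% × $151,780.00 = $15,178.00 (below the 30% cap of $45,534.00)
Interest: $151,780.00 × ((1 + 0.003)^8 − 1) = $151,780.00 × 0.0242535… = $3,681.1989…
Total = $151,780.00 + $15,178.0000 + $3,681.1989… = $170,639.20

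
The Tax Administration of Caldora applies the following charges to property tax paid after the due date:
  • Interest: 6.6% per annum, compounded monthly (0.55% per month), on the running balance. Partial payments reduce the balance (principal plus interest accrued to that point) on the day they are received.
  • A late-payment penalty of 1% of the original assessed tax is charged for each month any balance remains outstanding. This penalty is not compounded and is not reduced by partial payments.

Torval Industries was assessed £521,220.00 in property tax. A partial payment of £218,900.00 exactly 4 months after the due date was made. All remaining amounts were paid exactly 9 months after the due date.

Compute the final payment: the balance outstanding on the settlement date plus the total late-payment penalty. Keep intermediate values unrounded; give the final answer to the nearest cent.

£369,518.81

Balance at month 4: £521,220.0000 × (1 + 0.0055)^4 = £532,781.7888…
After £218,900.00 payment: £532,781.7888… − £218,900.00 = £313,881.7888…
Balance at month 9: £313,881.7888… × (1 + 0.0055)^5 = £322,609.0109…
Penalty: 9 × 1% × £521,220.00 = £46,909.80
Final settlement = outstanding balance + penalty = £322,609.0109… + £46,909.80 = £369,518.81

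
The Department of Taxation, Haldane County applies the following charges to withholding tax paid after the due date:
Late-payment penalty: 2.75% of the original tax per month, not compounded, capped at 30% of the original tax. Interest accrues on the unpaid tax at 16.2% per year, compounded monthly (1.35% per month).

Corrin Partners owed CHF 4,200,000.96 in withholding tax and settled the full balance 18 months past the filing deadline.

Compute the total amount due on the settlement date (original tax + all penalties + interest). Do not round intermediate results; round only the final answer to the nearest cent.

Penalty (uncapped): 18 × 2.75% × CHF 4,200,000.96 = CHF 2,079,000.48…; cap = 30% × CHF 4,200,000.96 = CHF 1,260,000.29… → penalty = CHF 1,260,000.29…
Interest: CHF 4,200,000.96 × ((1 + 0.0135)^18 − 1) = CHF 4,200,000.96 × 0.2729975… = CHF 1,146,589.8084…
Total = CHF 4,200,000.96 + CHF 1,260,000.2880 + CHF 1,146,589.8084… = CHF 6,606,591.06

CHF 6,606,591.06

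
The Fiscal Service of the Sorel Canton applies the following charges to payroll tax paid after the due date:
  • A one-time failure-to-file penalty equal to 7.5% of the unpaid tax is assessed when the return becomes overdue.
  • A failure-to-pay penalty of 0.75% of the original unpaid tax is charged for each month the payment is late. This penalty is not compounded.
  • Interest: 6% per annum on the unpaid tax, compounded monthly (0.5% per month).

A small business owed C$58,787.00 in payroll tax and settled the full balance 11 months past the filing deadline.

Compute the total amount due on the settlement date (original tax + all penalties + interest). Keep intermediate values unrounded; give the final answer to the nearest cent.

Failure-to-file penalty: 7.5% × C$58,787.00 = C$4,409.03…
Failure-to-pay penalty: 11 × 0.75% × C$58,787.00 = C$4,849.93…
Interest: C$58,787.00 × ((1 + 0.005)^11 − 1) = C$58,787.00 × 0.0563958… = C$3,315.3418…
Total = C$58,787.00 + C$9,258.9525 + C$3,315.3418… = C$71,361.29

C$71,361.29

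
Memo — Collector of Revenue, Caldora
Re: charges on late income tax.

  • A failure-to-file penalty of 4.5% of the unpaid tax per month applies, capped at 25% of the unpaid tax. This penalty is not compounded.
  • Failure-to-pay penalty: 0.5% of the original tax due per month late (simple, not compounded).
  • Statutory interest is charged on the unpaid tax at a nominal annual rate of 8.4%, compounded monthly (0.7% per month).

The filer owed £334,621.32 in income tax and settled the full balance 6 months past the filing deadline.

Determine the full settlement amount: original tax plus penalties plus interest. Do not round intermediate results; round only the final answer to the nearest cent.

Failure-to-file: 6 × 4.5% × £334,621.32 = £90,347.76…, capped at 25% × £334,621.32 = £83,655.33
Failure-to-pay penalty = 0.5% × £334,621.32 × 6 mo = £10,038.64…
Interest: £334,621.32 × ((1 + 0.007)^6 − 1) = £334,621.32 × 0.0427419… = £14,302.3497…
Total = £334,621.32 + £93,693.9696 + £14,302.3497… = £442,617.64

£442,617.64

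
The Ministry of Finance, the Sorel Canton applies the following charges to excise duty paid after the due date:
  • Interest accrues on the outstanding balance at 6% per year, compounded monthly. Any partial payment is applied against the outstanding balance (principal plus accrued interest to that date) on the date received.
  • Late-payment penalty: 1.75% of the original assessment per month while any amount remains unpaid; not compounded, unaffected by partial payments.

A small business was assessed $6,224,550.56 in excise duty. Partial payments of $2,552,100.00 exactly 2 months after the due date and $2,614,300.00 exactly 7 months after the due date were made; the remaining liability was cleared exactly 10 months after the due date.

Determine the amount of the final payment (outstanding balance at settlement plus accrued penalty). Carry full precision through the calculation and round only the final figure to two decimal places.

Monthly rate = 6% ÷ 12 = 0.5%
Balance at month 2: $6,224,550.5600 × (1 + 0.005)^2 = $6,286,951.6794…
After $2,552,100.00 payment: $6,286,951.6794… − $2,552,100.00 = $3,734,851.6794…
Balance at month 7: $3,734,851.6794… × (1 + 0.005)^5 = $3,829,161.3645…
After $2,614,300.00 payment: $3,829,161.3645… − $2,614,300.00 = $1,214,861.3645…
Balance at month 10: $1,214,861.3645… × (1 + 0.005)^3 = $1,233,175.5514…
Penalty: 10 × 1.75% × $6,224,550.56 = $1,089,296.35…
Final settlement = outstanding balance + penalty = $1,233,175.5514… + $1,089,296.35… = $2,322,471.90

$2,322,471.90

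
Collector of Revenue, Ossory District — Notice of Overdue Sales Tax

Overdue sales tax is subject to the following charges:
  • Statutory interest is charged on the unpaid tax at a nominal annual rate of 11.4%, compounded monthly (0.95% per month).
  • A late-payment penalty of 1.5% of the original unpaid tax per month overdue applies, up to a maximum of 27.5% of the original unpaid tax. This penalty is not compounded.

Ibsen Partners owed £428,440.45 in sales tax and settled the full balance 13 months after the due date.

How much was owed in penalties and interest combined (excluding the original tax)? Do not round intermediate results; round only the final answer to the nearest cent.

£139,581.89

Penalty: 13 × 1.5% × £428,440.45 = £83,545.89… (below the 27.5% cap of £117,821.12…)
Interest: £428,440.45 × ((1 + 0.0095)^13 − 1) = £428,440.45 × 0.1307906… = £56,035.9980…
Penalties + interest = £83,545.8878… + £56,035.9980… = £139,581.89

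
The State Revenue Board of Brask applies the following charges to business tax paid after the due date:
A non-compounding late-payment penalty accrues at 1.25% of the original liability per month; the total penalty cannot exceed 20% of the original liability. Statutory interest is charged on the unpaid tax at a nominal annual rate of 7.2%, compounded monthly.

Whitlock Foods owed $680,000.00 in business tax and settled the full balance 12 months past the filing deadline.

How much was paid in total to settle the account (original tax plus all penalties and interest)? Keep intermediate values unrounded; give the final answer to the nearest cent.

Penalty: 12 × 1.25% × $680,000.00 = $102,000.00 (below the 20% cap of $136,000.00)
Interest (7.2%/yr ÷ 12 = 0.6%/month): $680,000.00 × ((1 + 0.006)^12 − 1) = $50,608.4341…
Total = $680,000.00 + $102,000.0000 + $50,608.4341… = $832,608.43

$832,608.43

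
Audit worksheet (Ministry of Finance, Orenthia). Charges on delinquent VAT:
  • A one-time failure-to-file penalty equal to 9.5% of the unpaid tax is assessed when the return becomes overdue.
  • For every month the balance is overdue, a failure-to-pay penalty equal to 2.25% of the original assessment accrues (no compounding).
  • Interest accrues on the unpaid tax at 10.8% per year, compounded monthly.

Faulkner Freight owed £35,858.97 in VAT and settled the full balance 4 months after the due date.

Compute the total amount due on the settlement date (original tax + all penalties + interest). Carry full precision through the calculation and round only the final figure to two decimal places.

Failure-to-file penalty: 9.5% × £35,858.97 = £3,406.60…
Failure-to-pay penalty: 4 × 2.25% × £35,858.97 = £3,227.31…
Interest (10.8%/yr ÷ 12 = 0.9%/month): £35,858.97 × ((1 + 0.009)^4 − 1) = £1,308.4552…
Total = £35,858.97 + £6,633.9095… + £1,308.4552… = £43,801.33

£43,801.33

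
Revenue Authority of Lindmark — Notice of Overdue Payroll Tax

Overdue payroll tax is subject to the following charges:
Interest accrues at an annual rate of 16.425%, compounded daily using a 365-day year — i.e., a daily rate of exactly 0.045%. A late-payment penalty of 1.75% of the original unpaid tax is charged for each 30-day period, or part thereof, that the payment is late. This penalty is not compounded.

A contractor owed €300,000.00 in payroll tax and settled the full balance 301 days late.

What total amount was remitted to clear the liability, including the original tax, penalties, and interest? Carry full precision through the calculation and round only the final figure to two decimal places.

Penalty periods: ⌈301/30⌉ = 11; penalty = 11 × 1.75% × €300,000.00 = €57,750.00
Interest: €300,000.00 × ((1 + 0.00045)^301 − 1) = €300,000.00 × 0.14501706… = €43,505.1168…
Total = €300,000.00 + €57,750.0000 + €43,505.1168… = €401,255.12

€401,255.12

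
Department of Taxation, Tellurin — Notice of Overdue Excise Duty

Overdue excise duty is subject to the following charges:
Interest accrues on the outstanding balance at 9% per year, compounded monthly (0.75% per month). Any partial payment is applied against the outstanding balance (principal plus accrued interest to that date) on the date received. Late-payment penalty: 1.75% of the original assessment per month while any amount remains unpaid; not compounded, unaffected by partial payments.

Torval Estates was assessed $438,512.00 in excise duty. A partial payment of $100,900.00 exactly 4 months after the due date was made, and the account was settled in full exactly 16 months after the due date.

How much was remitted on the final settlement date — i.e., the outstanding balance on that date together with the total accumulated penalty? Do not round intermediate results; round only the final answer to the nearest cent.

$506,617.81

Balance at month 4: $438,512.0000 × (1 + 0.0075)^4 = $451,816.0992…
After $100,900.00 payment: $451,816.0992… − $100,900.00 = $350,916.0992…
Balance at month 16: $350,916.0992… × (1 + 0.0075)^12 = $383,834.4498…
Penalty: 16 × 1.75% × $438,512.00 = $122,783.36
Final settlement = outstanding balance + penalty = $383,834.4498… + $122,783.36 = $506,617.81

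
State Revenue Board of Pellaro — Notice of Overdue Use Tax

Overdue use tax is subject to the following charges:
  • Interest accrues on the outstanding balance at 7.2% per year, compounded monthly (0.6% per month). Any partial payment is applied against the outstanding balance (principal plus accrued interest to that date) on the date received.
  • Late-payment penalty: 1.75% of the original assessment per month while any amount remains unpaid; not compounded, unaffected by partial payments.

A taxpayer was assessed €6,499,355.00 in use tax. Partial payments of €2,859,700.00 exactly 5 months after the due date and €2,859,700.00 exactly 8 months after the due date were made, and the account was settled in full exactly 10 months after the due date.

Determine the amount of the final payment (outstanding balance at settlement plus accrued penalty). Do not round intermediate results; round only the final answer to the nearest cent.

Balance at month 5: €6,499,355.0000 × (1 + 0.006)^5 = €6,696,689.4986…
After €2,859,700.00 payment: €6,696,689.4986… − €2,859,700.00 = €3,836,989.4986…
Balance at month 8: €3,836,989.4986… × (1 + 0.006)^3 = €3,906,470.5332…
After €2,859,700.00 payment: €3,906,470.5332… − €2,859,700.00 = €1,046,770.5332…
Balance at month 10: €1,046,770.5332… × (1 + 0.006)^2 = €1,059,369.4633…
Penalty: 10 × 1.75% × €6,499,355.00 = €1,137,387.13…
Final settlement = outstanding balance + penalty = €1,059,369.4633… + €1,137,387.13… = €2,196,756.59

€2,196,756.59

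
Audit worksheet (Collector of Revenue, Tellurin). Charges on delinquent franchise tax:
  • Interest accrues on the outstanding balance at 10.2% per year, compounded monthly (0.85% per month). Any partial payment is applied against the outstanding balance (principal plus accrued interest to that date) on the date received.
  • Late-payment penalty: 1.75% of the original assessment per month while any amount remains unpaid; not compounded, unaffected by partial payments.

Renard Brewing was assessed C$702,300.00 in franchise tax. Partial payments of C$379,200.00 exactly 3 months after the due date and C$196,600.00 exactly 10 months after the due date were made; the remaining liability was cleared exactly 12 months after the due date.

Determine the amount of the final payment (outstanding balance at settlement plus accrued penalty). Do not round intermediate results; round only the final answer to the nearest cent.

Balance at month 3: C$702,300.0000 × (1 + 0.0085)^3 = C$720,361.3048…
After C$379,200.00 payment: C$720,361.3048… − C$379,200.00 = C$341,161.3048…
Balance at month 10: C$341,161.3048… × (1 + 0.0085)^7 = C$361,985.4252…
After C$196,600.00 payment: C$361,985.4252… − C$196,600.00 = C$165,385.4252…
Balance at month 12: C$165,385.4252… × (1 + 0.0085)^2 = C$168,208.9265…
Penalty: 12 × 1.75% × C$702,300.00 = C$147,483.00
Final settlement = outstanding balance + penalty = C$168,208.9265… + C$147,483.00 = C$315,691.93

C$315,691.93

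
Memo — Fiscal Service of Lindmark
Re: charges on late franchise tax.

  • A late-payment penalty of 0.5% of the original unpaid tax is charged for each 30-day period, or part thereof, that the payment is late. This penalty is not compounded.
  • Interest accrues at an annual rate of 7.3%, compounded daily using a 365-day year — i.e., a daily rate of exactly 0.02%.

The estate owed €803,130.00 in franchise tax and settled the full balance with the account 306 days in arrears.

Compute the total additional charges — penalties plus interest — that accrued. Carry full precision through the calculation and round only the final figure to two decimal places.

Penalty periods: ⌈306/30⌉ = 11; penalty = 11 × 0.5% × €803,130.00 = €44,172.15
Interest: €803,130.00 × ((1 + 0.0002)^306 − 1) = €803,130.00 × 0.06310501… = €50,681.5266…
Penalties + interest = €44,172.1500 + €50,681.5266… = €94,853.68

€94,853.68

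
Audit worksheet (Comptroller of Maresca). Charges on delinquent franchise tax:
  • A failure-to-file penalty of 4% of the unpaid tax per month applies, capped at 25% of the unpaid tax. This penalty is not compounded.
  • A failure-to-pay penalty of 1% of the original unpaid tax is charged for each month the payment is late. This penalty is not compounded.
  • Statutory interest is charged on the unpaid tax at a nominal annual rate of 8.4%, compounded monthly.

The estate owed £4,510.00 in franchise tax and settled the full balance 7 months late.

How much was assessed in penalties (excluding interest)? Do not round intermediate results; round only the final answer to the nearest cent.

£1,443.20

Failure-to-file: 7 × 4% × £4,510.00 = £1,262.80, capped at 25% × £4,510.00 = £1,127.50
Failure-to-pay penalty = 1% × £4,510.00 × 7 mo = £315.70
Total penalty = £1,127.50 + £315.70 = £1,443.20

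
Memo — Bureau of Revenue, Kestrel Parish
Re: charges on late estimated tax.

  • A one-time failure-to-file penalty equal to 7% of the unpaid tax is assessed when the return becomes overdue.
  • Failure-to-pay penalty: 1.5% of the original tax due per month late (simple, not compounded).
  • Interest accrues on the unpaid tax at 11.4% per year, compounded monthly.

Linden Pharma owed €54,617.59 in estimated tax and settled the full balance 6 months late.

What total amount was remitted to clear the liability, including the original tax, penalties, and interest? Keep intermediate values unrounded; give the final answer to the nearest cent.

Failure-to-file penalty: 7% × €54,617.59 = €3,823.23…
Failure-to-pay penalty: 6 × 1.5% × €54,617.59 = €4,915.58…
Interest (11.4%/yr ÷ 12 = 0.95%/month): €54,617.59 × ((1 + 0.0095)^6 − 1) = €3,188.0844…
Total = €54,617.59 + €8,738.8144 + €3,188.0844… = €66,544.49

€66,544.49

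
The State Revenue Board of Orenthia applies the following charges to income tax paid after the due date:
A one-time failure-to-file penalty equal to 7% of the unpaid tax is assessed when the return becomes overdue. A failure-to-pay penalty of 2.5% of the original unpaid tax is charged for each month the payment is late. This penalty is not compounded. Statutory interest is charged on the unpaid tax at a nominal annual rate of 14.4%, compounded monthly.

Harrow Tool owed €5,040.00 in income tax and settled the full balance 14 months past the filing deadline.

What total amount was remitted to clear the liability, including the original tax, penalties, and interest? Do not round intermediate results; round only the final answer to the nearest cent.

€8,072.84

Failure-to-file penalty: 7% × €5,040.00 = €352.80
Failure-to-pay penalty: 14 × 2.5% × €5,040.00 = €1,764.00
Interest (14.4%/yr ÷ 12 = 1.2%/month): €5,040.00 × ((1 + 0.012)^14 − 1) = €916.0415…
Total = €5,040.00 + €2,116.8000 + €916.0415… = €8,072.84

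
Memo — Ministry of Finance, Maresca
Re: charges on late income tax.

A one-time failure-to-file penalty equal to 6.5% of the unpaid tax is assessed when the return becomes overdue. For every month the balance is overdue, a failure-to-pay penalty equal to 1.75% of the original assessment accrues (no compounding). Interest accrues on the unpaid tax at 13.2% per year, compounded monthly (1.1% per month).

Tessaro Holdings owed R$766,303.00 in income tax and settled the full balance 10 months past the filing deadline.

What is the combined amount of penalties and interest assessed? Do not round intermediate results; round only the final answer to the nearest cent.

R$272,503.35

Failure-to-file penalty: 6.5% × R$766,303.00 = R$49,809.70…
Failure-to-pay penalty = 1.75% × R$766,303.00 × 10 mo = R$134,103.03…
Interest: R$766,303.00 × ((1 + 0.011)^10 − 1) = R$766,303.00 × 0.1156078… = R$88,590.6312…
Penalties + interest = R$183,912.7200 + R$88,590.6312… = R$272,503.35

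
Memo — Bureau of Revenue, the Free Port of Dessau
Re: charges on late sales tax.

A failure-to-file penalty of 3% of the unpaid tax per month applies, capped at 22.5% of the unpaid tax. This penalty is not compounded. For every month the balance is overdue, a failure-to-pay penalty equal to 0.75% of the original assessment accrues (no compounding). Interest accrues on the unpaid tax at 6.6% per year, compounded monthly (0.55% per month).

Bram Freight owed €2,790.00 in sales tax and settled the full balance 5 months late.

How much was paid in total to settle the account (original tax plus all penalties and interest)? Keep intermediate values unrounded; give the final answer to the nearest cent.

€3,390.70

Failure-to-file: 5 × 3% × €2,790.00 = €418.50 (under the 22.5% cap)
Failure-to-pay penalty: 5 × 0.75% × €2,790.00 = €104.63…
Interest: €2,790.00 × ((1 + 0.0055)^5 − 1) = €2,790.00 × 0.0278042… = €77.5736…
Total = €2,790.00 + €523.1250 + €77.5736… = €3,390.70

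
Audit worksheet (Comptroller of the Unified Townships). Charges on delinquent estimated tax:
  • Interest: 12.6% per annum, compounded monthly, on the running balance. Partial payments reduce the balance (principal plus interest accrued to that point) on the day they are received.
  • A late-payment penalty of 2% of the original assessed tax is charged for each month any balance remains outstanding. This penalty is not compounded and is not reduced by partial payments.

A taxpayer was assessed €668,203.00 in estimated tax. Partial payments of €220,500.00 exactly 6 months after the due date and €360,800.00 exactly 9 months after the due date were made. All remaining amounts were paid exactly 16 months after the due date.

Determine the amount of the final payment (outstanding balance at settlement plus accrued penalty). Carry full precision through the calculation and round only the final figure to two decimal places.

Monthly rate = 12.6% ÷ 12 = 1.05%
Balance at month 6: €668,203.0000 × (1 + 0.0105)^6 = €711,420.4226…
After €220,500.00 payment: €711,420.4226… − €220,500.00 = €490,920.4226…
Balance at month 9: €490,920.4226… × (1 + 0.0105)^3 = €506,547.3562…
After €360,800.00 payment: €506,547.3562… − €360,800.00 = €145,747.3562…
Balance at month 16: €145,747.3562… × (1 + 0.0105)^7 = €156,803.1960…
Penalty: 16 × 2% × €668,203.00 = €213,824.96
Final settlement = outstanding balance + penalty = €156,803.1960… + €213,824.96 = €370,628.16

€370,628.16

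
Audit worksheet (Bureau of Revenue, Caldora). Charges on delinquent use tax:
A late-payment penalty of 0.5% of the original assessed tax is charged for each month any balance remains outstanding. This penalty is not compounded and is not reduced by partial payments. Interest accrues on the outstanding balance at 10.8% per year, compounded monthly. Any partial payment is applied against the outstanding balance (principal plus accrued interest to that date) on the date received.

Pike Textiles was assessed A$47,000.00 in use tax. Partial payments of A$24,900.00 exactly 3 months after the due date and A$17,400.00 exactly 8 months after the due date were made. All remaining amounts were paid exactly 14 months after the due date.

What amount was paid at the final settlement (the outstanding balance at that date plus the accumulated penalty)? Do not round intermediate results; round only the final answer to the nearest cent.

A$10,731.15

Monthly rate = 10.8% ÷ 12 = 0.9%
Balance at month 3: A$47,000.0000 × (1 + 0.009)^3 = A$48,280.4553…
After A$24,900.00 payment: A$48,280.4553… − A$24,900.00 = A$23,380.4553…
Balance at month 8: A$23,380.4553… × (1 + 0.009)^5 = A$24,451.6851…
After A$17,400.00 payment: A$24,451.6851… − A$17,400.00 = A$7,051.6851…
Balance at month 14: A$7,051.6851… × (1 + 0.009)^6 = A$7,441.1474…
Penalty: 14 × 0.5% × A$47,000.00 = A$3,290.00
Final settlement = outstanding balance + penalty = A$7,441.1474… + A$3,290.00 = A$10,731.15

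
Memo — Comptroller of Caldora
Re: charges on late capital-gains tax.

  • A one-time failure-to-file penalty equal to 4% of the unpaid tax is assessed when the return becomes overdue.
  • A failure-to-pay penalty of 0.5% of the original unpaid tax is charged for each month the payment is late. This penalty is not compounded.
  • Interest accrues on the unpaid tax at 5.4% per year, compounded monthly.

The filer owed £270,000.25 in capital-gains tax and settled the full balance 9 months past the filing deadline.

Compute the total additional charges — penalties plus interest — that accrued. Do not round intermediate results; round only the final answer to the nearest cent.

£34,083.94

Failure-to-file penalty: 4% × £270,000.25 = £10,800.01
Failure-to-pay penalty = 0.5% × £270,000.25 × 9 mo = £12,150.01…
Interest (5.4%/yr ÷ 12 = 0.45%/month): £270,000.25 × ((1 + 0.0045)^9 − 1) = £11,133.9210…
Penalties + interest = £22,950.0213… + £11,133.9210… = £34,083.94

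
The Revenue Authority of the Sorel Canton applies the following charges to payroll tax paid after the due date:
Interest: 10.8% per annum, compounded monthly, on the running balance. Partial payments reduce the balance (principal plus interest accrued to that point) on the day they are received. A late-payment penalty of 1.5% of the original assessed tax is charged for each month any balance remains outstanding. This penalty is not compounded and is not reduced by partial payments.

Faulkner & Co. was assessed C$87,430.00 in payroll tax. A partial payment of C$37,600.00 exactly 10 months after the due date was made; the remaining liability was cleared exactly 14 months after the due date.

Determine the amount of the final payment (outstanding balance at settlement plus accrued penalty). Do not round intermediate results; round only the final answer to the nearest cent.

C$78,502.73

Monthly rate = 10.8% ÷ 12 = 0.9%
Balance at month 10: C$87,430.0000 × (1 + 0.009)^10 = C$95,625.1525…
After C$37,600.00 payment: C$95,625.1525… − C$37,600.00 = C$58,025.1525…
Balance at month 14: C$58,025.1525… × (1 + 0.009)^4 = C$60,142.4278…
Penalty: 14 × 1.5% × C$87,430.00 = C$18,360.30
Final settlement = outstanding balance + penalty = C$60,142.4278… + C$18,360.30 = C$78,502.73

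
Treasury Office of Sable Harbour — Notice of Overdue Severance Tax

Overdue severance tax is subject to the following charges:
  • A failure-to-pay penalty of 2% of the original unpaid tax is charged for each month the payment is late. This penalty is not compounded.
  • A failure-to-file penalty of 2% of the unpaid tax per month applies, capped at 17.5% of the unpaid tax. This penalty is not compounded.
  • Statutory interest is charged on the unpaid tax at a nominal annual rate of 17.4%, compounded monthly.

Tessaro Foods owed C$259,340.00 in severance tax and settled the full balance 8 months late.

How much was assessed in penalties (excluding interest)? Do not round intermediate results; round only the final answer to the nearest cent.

Failure-to-file: 8 × 2% × C$259,340.00 = C$41,494.40 (under the 17.5% cap)
Failure-to-pay penalty: 8 × 2% × C$259,340.00 = C$41,494.40
Total penalty = C$41,494.40 + C$41,494.40 = C$82,988.80

C$82,988.80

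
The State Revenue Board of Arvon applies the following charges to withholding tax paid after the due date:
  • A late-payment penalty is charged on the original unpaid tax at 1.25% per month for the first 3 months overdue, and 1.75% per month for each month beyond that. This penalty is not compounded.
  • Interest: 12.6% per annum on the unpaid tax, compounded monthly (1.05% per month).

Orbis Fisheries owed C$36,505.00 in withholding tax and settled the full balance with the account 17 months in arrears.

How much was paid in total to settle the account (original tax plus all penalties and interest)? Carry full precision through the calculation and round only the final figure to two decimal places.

C$53,910.98

Penalty, months 1–3: 3 × 1.25% × C$36,505.00 = C$1,368.94…
Penalty, months 4–17: 14 × 1.75% × C$36,505.00 = C$8,943.73…
Interest: C$36,505.00 × ((1 + 0.0105)^17 − 1) = C$36,505.00 × 0.1943109… = C$7,093.3202…
Total = C$36,505.00 + C$10,312.6625 + C$7,093.3202… = C$53,910.98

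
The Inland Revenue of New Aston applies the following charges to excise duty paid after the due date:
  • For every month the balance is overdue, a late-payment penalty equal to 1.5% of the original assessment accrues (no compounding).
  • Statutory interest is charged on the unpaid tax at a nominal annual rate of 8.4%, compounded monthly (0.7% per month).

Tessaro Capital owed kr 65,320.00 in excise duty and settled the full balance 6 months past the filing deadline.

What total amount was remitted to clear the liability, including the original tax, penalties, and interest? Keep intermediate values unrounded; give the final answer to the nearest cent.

kr 73,990.70

Late-payment penalty = 1.5% × kr 65,320.00 × 6 mo = kr 5,878.80
Interest: kr 65,320.00 × ((1 + 0.007)^6 − 1) = kr 65,320.00 × 0.0427419… = kr 2,791.9007…
Total = kr 65,320.00 + kr 5,878.8000 + kr 2,791.9007… = kr 73,990.70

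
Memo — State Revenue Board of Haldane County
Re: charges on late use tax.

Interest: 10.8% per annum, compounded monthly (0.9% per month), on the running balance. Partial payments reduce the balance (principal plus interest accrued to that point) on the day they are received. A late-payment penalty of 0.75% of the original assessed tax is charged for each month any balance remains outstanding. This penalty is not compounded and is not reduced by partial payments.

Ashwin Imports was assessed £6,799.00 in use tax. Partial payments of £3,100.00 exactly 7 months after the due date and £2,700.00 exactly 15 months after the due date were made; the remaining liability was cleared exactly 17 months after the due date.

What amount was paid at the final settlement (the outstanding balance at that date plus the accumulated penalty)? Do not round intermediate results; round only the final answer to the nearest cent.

£2,645.10

Balance at month 7: £6,799.0000 × (1 + 0.009)^7 = £7,239.0771…
After £3,100.00 payment: £7,239.0771… − £3,100.00 = £4,139.0771…
Balance at month 15: £4,139.0771… × (1 + 0.009)^8 = £4,446.6490…
After £2,700.00 payment: £4,446.6490… − £2,700.00 = £1,746.6490…
Balance at month 17: £1,746.6490… × (1 + 0.009)^2 = £1,778.2302…
Penalty: 17 × 0.75% × £6,799.00 = £866.87…
Final settlement = outstanding balance + penalty = £1,778.2302… + £866.87… = £2,645.10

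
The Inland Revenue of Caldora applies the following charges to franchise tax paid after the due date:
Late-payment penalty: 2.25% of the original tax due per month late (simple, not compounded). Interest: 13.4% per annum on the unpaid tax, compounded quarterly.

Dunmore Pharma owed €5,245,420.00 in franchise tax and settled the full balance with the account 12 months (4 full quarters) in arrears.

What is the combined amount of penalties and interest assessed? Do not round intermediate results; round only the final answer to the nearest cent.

Late-payment penalty = 2.25% × €5,245,420.00 × 12 mo = €1,416,263.40
Interest (13.4%/yr ÷ 4 = 3.35%/quarter): €5,245,420.00 × ((1 + 0.0335)^4 − 1) = €739,001.7360…
Penalties + interest = €1,416,263.4000 + €739,001.7360… = €2,155,265.14

€2,155,265.14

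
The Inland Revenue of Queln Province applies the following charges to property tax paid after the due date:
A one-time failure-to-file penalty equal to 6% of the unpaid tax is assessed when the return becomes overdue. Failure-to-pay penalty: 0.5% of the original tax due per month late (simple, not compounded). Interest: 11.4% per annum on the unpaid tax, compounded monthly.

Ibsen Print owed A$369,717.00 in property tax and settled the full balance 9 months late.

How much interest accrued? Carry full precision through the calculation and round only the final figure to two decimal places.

Interest (11.4%/yr ÷ 12 = 0.95%/month): A$369,717.00 × ((1 + 0.0095)^9 − 1) = A$32,839.0239…

A$32,839.02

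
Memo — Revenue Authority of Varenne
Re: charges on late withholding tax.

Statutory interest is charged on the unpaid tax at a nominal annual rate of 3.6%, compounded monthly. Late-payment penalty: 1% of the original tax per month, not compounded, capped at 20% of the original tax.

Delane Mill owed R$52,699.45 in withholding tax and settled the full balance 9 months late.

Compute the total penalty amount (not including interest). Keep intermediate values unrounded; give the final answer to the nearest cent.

Penalty: 9 × 1% × R$52,699.45 = R$4,742.95… (below the 20% cap of R$10,539.89)

R$4,742.95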